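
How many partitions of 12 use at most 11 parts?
By conjugation, equals partitions of 12 into parts ≤ 11. Let r_j(i) = number of partitions of i into parts ≤ j, for i = 0..12. r_1(i) = 1 for all i; r_j(i) = r_{j-1}(i) + r_j(i-j). Rows j = 2..11: ≤2: 1 1 2 2 3 3 4 4 5 5 6 6 7; ≤3: 1 1 2 3 4 5 7 8 10 12 14 16 19; ≤4: 1 1 2 3 5 6 9 11 15 18 23 27 34; ≤5: 1 1 2 3 5 7 10 13 18 23 30 37 47; ≤6: 1 1 2 3 5 7 11 14 20 26 35 44 58; ≤7: 1 1 2 3 5 7 11 15 21 28 38 49 65; ≤8: 1 1 2 3 5 7 11 15 22 29 40 52 70; ≤9: 1 1 2 3 5 7 11 15 22 30 41 54 73; ≤10: 1 1 2 3 5 7 11 15 22 30 42 55 75; ≤11: 1 1 2 3 5 7 11 15 22 30 42 56 76. r_11(12) = 76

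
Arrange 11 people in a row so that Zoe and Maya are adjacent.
Treat as block: (11-1)! × 2! = 3628800 × 2 = 7257600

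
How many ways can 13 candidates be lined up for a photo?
13! = 6227020800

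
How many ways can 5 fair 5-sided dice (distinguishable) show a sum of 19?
Coefficient of x^19 in (x + x² + ... + x^5)^5. By inclusion-exclusion on dice exceeding 5: Σ_j (-1)^j C(5,j)·C(19-1-5j, 4) = C(5,0)·C(18,4) - C(5,1)·C(13,4) + C(5,2)·C(8,4) = 1·3060 - 5·715 + 10·70 = 185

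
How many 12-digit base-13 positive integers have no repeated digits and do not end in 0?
Last digit: 12 nonzero choices. First digit: 11 (nonzero, ≠last). Middle 10: P(11,10) = 39916800. Total = 5269017600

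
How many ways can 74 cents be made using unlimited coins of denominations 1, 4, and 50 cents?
Coefficient of x^74 in 1/(1-x^1) · 1/(1-x^4) · 1/(1-x^50). Case on j = number of 50-cent coins (j = 0..1); remainder r = 74 - 50j is made from {1,4} in ⌊r/4⌋+1 ways. r = 74, 24 → 19 + 7 = 26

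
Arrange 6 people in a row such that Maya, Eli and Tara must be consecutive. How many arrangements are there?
Treat the 3 as one block: (6-3+1)! × 3! = 24 × 6 = 144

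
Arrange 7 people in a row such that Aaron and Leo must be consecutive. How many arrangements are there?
Treat the 2 as one block: (7-2+1)! × 2! = 720 × 2 = 1440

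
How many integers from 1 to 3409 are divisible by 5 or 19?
⌊3409/5⌋ + ⌊3409/19⌋ - ⌊3409/95⌋ = 681 + 179 - 35 = 825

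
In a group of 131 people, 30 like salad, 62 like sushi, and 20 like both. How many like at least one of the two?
|A∪B| = |A| + |B| - |A∩B| = 30 + 62 - 20 = 72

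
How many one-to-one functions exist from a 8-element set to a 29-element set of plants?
P(29,8) = 29!/(29-8)! = 173059286400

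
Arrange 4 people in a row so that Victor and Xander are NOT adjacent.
Total - adjacent = 4! - (4-1)!×2 = 24 - 12 = 12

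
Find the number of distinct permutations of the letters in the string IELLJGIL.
8! / (1! × 1! × 2! × 3! × 1!) = 3360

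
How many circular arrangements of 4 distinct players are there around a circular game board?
Circular: fix one position, arrange the rest. (4-1)! = 6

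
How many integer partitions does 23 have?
Pentagonal recurrence p(n) = p(n-1) + p(n-2) - p(n-5) - p(n-7) + p(n-12) + p(n-15) - ... gives p(0..22) = 1, 1, 2, 3, 5, 7, 11, 15, 22, 30, 42, 56, 77, 101, 135, 176, 231, 297, 385, 490, 627, 792, 1002. p(23) = p(22) + p(21) - p(18) - p(16) + p(11) + p(8) - p(1) = 1002 + 792 - 385 - 231 + 56 + 22 - 1 = 1255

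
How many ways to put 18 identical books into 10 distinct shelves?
C(18+10-1, 10-1) = C(27, 9) = 4686825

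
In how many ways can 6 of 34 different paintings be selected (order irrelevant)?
C(34,6) = 34!/(6!×28!) = 1344904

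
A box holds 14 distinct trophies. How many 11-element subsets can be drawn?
C(14,11) = 14!/(11!×3!) = 364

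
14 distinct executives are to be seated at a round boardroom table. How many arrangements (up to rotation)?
Circular: fix one position, arrange the rest. (14-1)! = 6227020800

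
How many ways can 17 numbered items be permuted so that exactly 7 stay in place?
Choose the 7 fixed points C(17,7) = 19448, derange the rest: !10 = Σ_{j=0}^{10} (-1)^j·10!/j! = 3628800 - 3628800 + 1814400 - 604800 + 151200 - 30240 + 5040 - 720 + 90 - 10 + 1 = 1334961. Product = 19448 × 1334961 = 25962321528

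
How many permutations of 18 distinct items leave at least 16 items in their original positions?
Exactly j fixed points: C(18,j)·!(18-j); sum over j ≥ 16 (derangement numbers via !m = (m-1)·(!(m-1) + !(m-2)): !0..!2 = 1, 0, 1). Σ_{j=16}^{18} C(18,j)·!(18-j) = C(18,16)·!2 + C(18,17)·!1 + C(18,18)·!0 = 153·1 + 18·0 + 1·1 = 154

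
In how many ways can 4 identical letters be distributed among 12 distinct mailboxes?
C(4+12-1, 12-1) = C(15, 11) = 1365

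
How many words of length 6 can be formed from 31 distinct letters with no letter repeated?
P(31,6) = 31!/(31-6)! = 530122320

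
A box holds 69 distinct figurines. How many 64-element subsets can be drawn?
C(69,64) = 69!/(64!×5!) = 11238513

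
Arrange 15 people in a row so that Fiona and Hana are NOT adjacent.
Total - adjacent = 15! - (15-1)!×2 = 1307674368000 - 174356582400 = 1133317785600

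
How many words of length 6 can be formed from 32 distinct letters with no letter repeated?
P(32,6) = 32!/(32-6)! = 652458240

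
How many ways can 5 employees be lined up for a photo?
5! = 120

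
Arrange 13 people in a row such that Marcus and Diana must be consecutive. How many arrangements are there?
Treat the 2 as one block: (13-2+1)! × 2! = 479001600 × 2 = 958003200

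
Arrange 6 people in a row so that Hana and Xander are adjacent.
Treat as block: (6-1)! × 2! = 120 × 2 = 240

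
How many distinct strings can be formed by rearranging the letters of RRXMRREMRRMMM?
13! / (6! × 1! × 5! × 1!) = 72072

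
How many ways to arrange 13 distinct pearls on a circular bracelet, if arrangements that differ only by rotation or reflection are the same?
(13-1)!/2 = 479001600/2 = 239500800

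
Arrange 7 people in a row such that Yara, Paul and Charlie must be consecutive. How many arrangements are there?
Treat the 3 as one block: (7-3+1)! × 3! = 120 × 6 = 720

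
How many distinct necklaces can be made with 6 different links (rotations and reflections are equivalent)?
(6-1)!/2 = 120/2 = 60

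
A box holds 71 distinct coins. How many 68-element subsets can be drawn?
C(71,68) = 71!/(68!×3!) = 57155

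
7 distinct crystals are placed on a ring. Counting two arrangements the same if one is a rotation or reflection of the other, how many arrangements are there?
(7-1)!/2 = 720/2 = 360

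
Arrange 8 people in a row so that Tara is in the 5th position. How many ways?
Fix one position: (8-1)! = 5040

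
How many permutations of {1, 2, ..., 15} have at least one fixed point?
Complement of the derangements. !15 = Σ_{j=0}^{15} (-1)^j·15!/j! = 1307674368000 - 1307674368000 + 653837184000 - 217945728000 + 54486432000 - 10897286400 + 1816214400 - 259459200 + 32432400 - 3603600 + 360360 - 32760 + 2730 - 210 + 15 - 1 = 481066515734. 15! - !15 = 1307674368000 - 481066515734 = 826607852266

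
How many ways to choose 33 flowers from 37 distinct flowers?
C(37,33) = 37!/(33!×4!) = 66045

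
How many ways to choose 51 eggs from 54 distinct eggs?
C(54,51) = 54!/(51!×3!) = 24804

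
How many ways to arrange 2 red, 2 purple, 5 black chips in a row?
9! / (2! × 2! × 5!) = 756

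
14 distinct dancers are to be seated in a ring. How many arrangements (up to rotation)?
Circular: fix one position, arrange the rest. (14-1)! = 6227020800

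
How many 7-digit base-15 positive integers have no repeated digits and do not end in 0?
Last digit: 14 nonzero choices. First digit: 13 (nonzero, ≠last). Middle 5: P(13,5) = 154440. Total = 28108080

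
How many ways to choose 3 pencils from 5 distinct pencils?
C(5,3) = 5!/(3!×2!) = 10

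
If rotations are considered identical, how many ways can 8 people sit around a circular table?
Circular: fix one position, arrange the rest. (8-1)! = 5040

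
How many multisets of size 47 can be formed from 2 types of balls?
C(47+2-1, 2-1) = C(48, 1) = 48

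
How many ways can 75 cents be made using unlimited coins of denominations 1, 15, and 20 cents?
Coefficient of x^75 in 1/(1-x^1) · 1/(1-x^15) · 1/(1-x^20). Case on j = number of 20-cent coins (j = 0..3); remainder r = 75 - 20j is made from {1,15} in ⌊r/15⌋+1 ways. r = 75, 55, 35, 15 → 6 + 4 + 3 + 2 = 15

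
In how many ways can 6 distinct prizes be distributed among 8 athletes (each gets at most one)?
P(8,6) = 8!/(8-6)! = 20160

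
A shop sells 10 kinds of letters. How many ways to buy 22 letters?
C(22+10-1, 10-1) = C(31, 9) = 20160075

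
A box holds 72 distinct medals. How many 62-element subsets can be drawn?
C(72,62) = 72!/(62!×10!) = 536211932256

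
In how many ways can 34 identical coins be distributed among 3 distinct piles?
C(34+3-1, 3-1) = C(36, 2) = 630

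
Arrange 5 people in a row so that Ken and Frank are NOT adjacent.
Total - adjacent = 5! - (5-1)!×2 = 120 - 48 = 72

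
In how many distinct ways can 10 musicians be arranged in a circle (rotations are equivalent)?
Circular: fix one position, arrange the rest. (10-1)! = 362880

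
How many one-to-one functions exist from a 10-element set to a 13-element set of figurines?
P(13,10) = 13!/(13-10)! = 1037836800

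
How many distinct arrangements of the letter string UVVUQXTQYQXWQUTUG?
17! / (2! × 2! × 1! × 2! × 4! × 1! × 1! × 4!) = 77189112000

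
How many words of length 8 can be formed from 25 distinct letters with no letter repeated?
P(25,8) = 25!/(25-8)! = 43609104000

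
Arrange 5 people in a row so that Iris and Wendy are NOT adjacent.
Total - adjacent = 5! - (5-1)!×2 = 120 - 48 = 72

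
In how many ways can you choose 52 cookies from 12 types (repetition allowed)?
C(52+12-1, 12-1) = C(63, 11) = 615790256823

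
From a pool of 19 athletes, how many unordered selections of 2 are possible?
C(19,2) = 19!/(2!×17!) = 171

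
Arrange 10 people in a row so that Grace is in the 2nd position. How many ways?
Fix one position: (10-1)! = 362880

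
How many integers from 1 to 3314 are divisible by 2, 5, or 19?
⌊3314/2⌋+⌊3314/5⌋+⌊3314/19⌋ - ⌊3314/10⌋-⌊3314/38⌋-⌊3314/95⌋ + ⌊3314/190⌋ = 1657+662+174 - 331-87-34 + 17 = 2058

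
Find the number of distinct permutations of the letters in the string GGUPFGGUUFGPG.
13! / (6! × 3! × 2! × 2!) = 360360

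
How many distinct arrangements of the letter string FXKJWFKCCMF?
11! / (1! × 1! × 2! × 3! × 1! × 1! × 2!) = 1663200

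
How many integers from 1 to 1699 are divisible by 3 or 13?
⌊1699/3⌋ + ⌊1699/13⌋ - ⌊1699/39⌋ = 566 + 130 - 43 = 653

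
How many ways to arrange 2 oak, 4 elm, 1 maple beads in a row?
7! / (2! × 4! × 1!) = 105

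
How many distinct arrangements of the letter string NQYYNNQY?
8! / (3! × 2! × 3!) = 560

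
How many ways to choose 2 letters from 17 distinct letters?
C(17,2) = 17!/(2!×15!) = 136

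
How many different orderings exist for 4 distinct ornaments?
4! = 24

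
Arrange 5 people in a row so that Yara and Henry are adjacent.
Treat as block: (5-1)! × 2! = 24 × 2 = 48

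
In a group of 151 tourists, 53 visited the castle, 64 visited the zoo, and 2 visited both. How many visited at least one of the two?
|A∪B| = |A| + |B| - |A∩B| = 53 + 64 - 2 = 115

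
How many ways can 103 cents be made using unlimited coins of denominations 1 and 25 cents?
Coefficient of x^103 in 1/(1-x^1) · 1/(1-x^25). Use j coins of 25 for j = 0..⌊103/25⌋ = 4, the rest in 1s: 4 + 1 = 5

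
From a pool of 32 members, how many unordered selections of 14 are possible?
C(32,14) = 32!/(14!×18!) = 471435600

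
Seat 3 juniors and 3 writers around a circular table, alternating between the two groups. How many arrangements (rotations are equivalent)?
Fix one of the juniors: (3-1)! ways for the remaining juniors, × 3! ways for the writers = 2 × 6 = 12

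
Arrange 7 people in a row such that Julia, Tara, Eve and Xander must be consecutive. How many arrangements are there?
Treat the 4 as one block: (7-4+1)! × 4! = 24 × 24 = 576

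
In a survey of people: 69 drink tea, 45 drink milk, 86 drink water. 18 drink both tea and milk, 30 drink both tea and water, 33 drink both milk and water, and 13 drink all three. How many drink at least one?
|A∪B∪C| = 69+45+86-18-30-33+13 = 132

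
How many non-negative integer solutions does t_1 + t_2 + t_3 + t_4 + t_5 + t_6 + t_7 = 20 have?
C(20+7-1, 7-1) = C(26, 6) = 230230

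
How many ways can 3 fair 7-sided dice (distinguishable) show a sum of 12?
Coefficient of x^12 in (x + x² + ... + x^7)^3. By inclusion-exclusion on dice exceeding 7: Σ_j (-1)^j C(3,j)·C(12-1-7j, 2) = C(3,0)·C(11,2) - C(3,1)·C(4,2) = 1·55 - 3·6 = 37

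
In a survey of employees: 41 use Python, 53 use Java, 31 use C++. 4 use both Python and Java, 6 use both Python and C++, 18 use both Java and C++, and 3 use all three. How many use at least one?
|A∪B∪C| = 41+53+31-4-6-18+3 = 100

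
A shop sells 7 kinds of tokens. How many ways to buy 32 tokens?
C(32+7-1, 7-1) = C(38, 6) = 2760681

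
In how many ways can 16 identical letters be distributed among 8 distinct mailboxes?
C(16+8-1, 8-1) = C(23, 7) = 245157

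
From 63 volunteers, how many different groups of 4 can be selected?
C(63,4) = 63!/(4!×59!) = 595665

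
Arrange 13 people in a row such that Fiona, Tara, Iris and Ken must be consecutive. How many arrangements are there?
Treat the 4 as one block: (13-4+1)! × 4! = 3628800 × 24 = 87091200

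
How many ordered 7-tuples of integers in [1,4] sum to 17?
Coefficient of x^17 in (x + x² + ... + x^4)^7. By inclusion-exclusion on dice exceeding 4: Σ_j (-1)^j C(7,j)·C(17-1-4j, 6) = C(7,0)·C(16,6) - C(7,1)·C(12,6) + C(7,2)·C(8,6) = 1·8008 - 7·924 + 21·28 = 2128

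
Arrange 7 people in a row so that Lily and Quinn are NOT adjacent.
Total - adjacent = 7! - (7-1)!×2 = 5040 - 1440 = 3600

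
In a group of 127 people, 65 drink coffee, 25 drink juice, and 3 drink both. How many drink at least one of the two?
|A∪B| = |A| + |B| - |A∩B| = 65 + 25 - 3 = 87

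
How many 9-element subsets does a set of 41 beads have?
C(41,9) = 41!/(9!×32!) = 350343565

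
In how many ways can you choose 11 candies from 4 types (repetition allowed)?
C(11+4-1, 4-1) = C(14, 3) = 364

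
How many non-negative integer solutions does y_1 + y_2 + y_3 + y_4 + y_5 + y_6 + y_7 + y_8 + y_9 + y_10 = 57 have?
C(57+10-1, 10-1) = C(66, 9) = 37014131440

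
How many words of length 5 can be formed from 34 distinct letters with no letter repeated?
P(34,5) = 34!/(34-5)! = 33390720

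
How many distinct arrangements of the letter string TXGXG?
5! / (2! × 1! × 2!) = 30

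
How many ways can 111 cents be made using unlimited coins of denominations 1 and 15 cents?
Coefficient of x^111 in 1/(1-x^1) · 1/(1-x^15). Use j coins of 15 for j = 0..⌊111/15⌋ = 7, the rest in 1s: 7 + 1 = 8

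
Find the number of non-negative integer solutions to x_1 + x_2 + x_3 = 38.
C(38+3-1, 3-1) = C(40, 2) = 780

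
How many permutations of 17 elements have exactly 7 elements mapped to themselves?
Choose the 7 fixed points C(17,7) = 19448, derange the rest: !10 = Σ_{j=0}^{10} (-1)^j·10!/j! = 3628800 - 3628800 + 1814400 - 604800 + 151200 - 30240 + 5040 - 720 + 90 - 10 + 1 = 1334961. Product = 19448 × 1334961 = 25962321528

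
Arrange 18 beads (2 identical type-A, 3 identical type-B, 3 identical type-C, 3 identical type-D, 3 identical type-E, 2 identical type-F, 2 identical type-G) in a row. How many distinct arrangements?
18! / (2! × 3! × 3! × 3! × 3! × 2! × 2!) = 617512896000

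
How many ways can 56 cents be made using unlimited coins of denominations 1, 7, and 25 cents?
Coefficient of x^56 in 1/(1-x^1) · 1/(1-x^7) · 1/(1-x^25). Case on j = number of 25-cent coins (j = 0..2); remainder r = 56 - 25j is made from {1,7} in ⌊r/7⌋+1 ways. r = 56, 31, 6 → 9 + 5 + 1 = 15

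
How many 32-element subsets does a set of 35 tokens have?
C(35,32) = 35!/(32!×3!) = 6545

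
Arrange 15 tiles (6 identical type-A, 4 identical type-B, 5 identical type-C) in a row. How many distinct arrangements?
15! / (6! × 4! × 5!) = 630630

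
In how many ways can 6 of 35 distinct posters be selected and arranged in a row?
P(35,6) = 35!/(35-6)! = 1168675200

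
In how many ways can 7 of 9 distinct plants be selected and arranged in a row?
P(9,7) = 9!/(9-7)! = 181440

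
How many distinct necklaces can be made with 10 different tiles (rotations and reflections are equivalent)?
(10-1)!/2 = 362880/2 = 181440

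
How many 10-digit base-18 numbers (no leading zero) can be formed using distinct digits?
First digit: 17 choices (nonzero). Then descending: 17 × 17 × 16 × 15 × 14 × 13 × 12 × 11 × 10 × 9 = 149967417600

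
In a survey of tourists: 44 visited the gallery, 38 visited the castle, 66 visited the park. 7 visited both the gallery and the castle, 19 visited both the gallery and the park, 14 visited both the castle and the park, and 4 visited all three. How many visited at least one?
|A∪B∪C| = 44+38+66-7-19-14+4 = 112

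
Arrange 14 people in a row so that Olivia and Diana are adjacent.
Treat as block: (14-1)! × 2! = 6227020800 × 2 = 12454041600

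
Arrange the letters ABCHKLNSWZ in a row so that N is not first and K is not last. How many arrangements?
By inclusion-exclusion: 10! - 2×(10-1)! + (10-2)! = 3628800 - 725760 + 40320 = 2943360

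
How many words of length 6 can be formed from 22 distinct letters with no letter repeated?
P(22,6) = 22!/(22-6)! = 53721360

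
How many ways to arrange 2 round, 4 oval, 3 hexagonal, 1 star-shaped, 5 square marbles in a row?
15! / (2! × 4! × 3! × 1! × 5!) = 37837800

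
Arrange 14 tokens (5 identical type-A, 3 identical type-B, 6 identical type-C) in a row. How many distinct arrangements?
14! / (5! × 3! × 6!) = 168168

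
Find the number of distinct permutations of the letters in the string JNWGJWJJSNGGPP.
14! / (2! × 3! × 2! × 1! × 4! × 2!) = 75675600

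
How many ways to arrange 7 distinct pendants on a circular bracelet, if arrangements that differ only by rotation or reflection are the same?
(7-1)!/2 = 720/2 = 360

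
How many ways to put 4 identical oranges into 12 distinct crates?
C(4+12-1, 12-1) = C(15, 11) = 1365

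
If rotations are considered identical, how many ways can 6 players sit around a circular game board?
Circular: fix one position, arrange the rest. (6-1)! = 120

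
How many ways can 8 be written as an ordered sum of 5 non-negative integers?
C(8+5-1, 5-1) = C(12, 4) = 495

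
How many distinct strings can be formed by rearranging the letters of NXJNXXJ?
7! / (2! × 3! × 2!) = 210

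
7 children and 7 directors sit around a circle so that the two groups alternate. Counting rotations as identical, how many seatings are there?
Fix one of the children: (7-1)! ways for the remaining children, × 7! ways for the directors = 720 × 5040 = 3628800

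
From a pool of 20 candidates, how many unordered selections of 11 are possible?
C(20,11) = 20!/(11!×9!) = 167960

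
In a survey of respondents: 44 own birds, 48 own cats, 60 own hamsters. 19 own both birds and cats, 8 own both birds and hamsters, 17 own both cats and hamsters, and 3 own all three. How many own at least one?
|A∪B∪C| = 44+48+60-19-8-17+3 = 111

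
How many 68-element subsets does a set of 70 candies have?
C(70,68) = 70!/(68!×2!) = 2415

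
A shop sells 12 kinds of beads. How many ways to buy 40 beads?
C(40+12-1, 12-1) = C(51, 11) = 47626016970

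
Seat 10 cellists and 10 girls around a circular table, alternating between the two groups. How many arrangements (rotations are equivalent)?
Fix one of the cellists: (10-1)! ways for the remaining cellists, × 10! ways for the girls = 362880 × 3628800 = 1316818944000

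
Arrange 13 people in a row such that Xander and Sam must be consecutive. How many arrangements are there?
Treat the 2 as one block: (13-2+1)! × 2! = 479001600 × 2 = 958003200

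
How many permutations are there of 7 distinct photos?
7! = 5040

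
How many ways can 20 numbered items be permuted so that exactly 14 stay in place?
Choose the 14 fixed points C(20,14) = 38760, derange the rest: !6 = Σ_{j=0}^{6} (-1)^j·6!/j! = 720 - 720 + 360 - 120 + 30 - 6 + 1 = 265. Product = 38760 × 265 = 10271400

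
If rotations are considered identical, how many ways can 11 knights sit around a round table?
Circular: fix one position, arrange the rest. (11-1)! = 3628800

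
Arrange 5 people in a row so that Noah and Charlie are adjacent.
Treat as block: (5-1)! × 2! = 24 × 2 = 48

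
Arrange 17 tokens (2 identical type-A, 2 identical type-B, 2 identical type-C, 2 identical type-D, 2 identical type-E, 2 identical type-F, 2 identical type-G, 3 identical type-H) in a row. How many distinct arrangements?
17! / (2! × 2! × 2! × 2! × 2! × 2! × 2! × 3!) = 463134672000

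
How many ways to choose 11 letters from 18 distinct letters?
C(18,11) = 18!/(11!×7!) = 31824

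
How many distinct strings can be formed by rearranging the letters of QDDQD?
5! / (3! × 2!) = 10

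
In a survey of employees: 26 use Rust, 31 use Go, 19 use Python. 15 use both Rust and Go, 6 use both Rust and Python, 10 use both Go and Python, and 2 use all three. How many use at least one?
|A∪B∪C| = 26+31+19-15-6-10+2 = 47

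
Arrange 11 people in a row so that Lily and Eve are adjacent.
Treat as block: (11-1)! × 2! = 3628800 × 2 = 7257600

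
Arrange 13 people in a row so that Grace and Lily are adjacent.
Treat as block: (13-1)! × 2! = 479001600 × 2 = 958003200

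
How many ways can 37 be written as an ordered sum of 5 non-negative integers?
C(37+5-1, 5-1) = C(41, 4) = 101270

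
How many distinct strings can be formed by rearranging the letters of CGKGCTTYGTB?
11! / (3! × 1! × 3! × 1! × 2! × 1!) = 554400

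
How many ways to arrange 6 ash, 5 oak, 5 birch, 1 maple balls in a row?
17! / (6! × 5! × 5! × 1!) = 34306272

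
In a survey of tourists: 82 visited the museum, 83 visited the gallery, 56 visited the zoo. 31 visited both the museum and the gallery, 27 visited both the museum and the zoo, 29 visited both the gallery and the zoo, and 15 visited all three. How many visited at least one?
|A∪B∪C| = 82+83+56-31-27-29+15 = 149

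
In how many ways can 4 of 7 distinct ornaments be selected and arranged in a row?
P(7,4) = 7!/(7-4)! = 840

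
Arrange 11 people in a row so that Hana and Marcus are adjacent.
Treat as block: (11-1)! × 2! = 3628800 × 2 = 7257600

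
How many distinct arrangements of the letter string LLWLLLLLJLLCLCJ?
15! / (2! × 1! × 2! × 10!) = 90090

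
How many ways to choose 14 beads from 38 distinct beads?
C(38,14) = 38!/(14!×24!) = 9669554100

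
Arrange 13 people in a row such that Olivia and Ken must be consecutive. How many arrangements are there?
Treat the 2 as one block: (13-2+1)! × 2! = 479001600 × 2 = 958003200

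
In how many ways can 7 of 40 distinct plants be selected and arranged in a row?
P(40,7) = 40!/(40-7)! = 93963542400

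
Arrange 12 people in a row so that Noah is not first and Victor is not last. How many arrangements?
By inclusion-exclusion: 12! - 2×(12-1)! + (12-2)! = 479001600 - 79833600 + 3628800 = 402796800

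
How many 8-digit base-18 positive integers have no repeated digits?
First digit: 17 choices (nonzero). Then descending: 17 × 17 × 16 × 15 × 14 × 13 × 12 × 11 = 1666304640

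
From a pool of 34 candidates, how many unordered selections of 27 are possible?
C(34,27) = 34!/(27!×7!) = 5379616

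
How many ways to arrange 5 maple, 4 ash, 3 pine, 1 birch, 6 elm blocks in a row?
19! / (5! × 4! × 3! × 1! × 6!) = 9777287520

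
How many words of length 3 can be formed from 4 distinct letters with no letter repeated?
P(4,3) = 4!/(4-3)! = 24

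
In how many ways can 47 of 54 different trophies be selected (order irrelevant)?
C(54,47) = 54!/(47!×7!) = 177100560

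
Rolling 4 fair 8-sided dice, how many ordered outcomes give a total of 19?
Coefficient of x^19 in (x + x² + ... + x^8)^4. By inclusion-exclusion on dice exceeding 8: Σ_j (-1)^j C(4,j)·C(19-1-8j, 3) = C(4,0)·C(18,3) - C(4,1)·C(10,3) = 1·816 - 4·120 = 336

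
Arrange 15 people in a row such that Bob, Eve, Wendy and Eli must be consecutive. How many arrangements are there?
Treat the 4 as one block: (15-4+1)! × 4! = 479001600 × 24 = 11496038400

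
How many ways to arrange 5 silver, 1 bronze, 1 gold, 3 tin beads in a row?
10! / (5! × 1! × 1! × 3!) = 5040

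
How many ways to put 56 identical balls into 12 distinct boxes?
C(56+12-1, 12-1) = C(67, 11) = 1285063345176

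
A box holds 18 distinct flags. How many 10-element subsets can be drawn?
C(18,10) = 18!/(10!×8!) = 43758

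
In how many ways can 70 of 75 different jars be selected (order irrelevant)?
C(75,70) = 75!/(70!×5!) = 17259390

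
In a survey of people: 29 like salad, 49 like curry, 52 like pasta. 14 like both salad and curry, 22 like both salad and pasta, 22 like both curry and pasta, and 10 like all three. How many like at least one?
|A∪B∪C| = 29+49+52-14-22-22+10 = 82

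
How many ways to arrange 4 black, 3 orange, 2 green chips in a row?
9! / (4! × 3! × 2!) = 1260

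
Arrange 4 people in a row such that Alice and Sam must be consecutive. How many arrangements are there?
Treat the 2 as one block: (4-2+1)! × 2! = 6 × 2 = 12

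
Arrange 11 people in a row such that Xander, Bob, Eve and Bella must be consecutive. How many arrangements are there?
Treat the 4 as one block: (11-4+1)! × 4! = 40320 × 24 = 967680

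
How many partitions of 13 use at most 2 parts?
By conjugation, equals partitions of 13 into parts ≤ 2. Let r_j(i) = number of partitions of i into parts ≤ j, for i = 0..13. r_1(i) = 1 for all i; r_j(i) = r_{j-1}(i) + r_j(i-j). Rows j = 2..2: ≤2: 1 1 2 2 3 3 4 4 5 5 6 6 7 7. r_2(13) = 7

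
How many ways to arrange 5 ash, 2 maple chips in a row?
7! / (5! × 2!) = 21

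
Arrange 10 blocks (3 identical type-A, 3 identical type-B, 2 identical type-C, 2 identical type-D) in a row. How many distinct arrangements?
10! / (3! × 3! × 2! × 2!) = 25200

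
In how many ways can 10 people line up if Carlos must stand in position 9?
Fix one position: (10-1)! = 362880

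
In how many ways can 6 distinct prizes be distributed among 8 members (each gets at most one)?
P(8,6) = 8!/(8-6)! = 20160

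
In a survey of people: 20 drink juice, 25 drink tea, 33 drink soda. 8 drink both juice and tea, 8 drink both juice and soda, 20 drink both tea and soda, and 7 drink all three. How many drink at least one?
|A∪B∪C| = 20+25+33-8-8-20+7 = 49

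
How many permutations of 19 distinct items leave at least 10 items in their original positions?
Exactly j fixed points: C(19,j)·!(19-j); sum over j ≥ 10 (derangement numbers via !m = (m-1)·(!(m-1) + !(m-2)): !0..!9 = 1, 0, 1, 2, 9, 44, 265, 1854, 14833, 133496). Σ_{j=10}^{19} C(19,j)·!(19-j) = C(19,10)·!9 + C(19,11)·!8 + C(19,12)·!7 + C(19,13)·!6 + C(19,14)·!5 + C(19,15)·!4 + C(19,16)·!3 + C(19,17)·!2 + C(19,18)·!1 + C(19,19)·!0 = 92378·133496 + 75582·14833 + 50388·1854 + 27132·265 + 11628·44 + 3876·9 + 969·2 + 171·1 + 19·0 + 1·1 = 13554359252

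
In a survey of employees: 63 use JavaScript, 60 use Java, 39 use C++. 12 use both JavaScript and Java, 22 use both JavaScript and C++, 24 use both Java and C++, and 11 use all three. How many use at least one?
|A∪B∪C| = 63+60+39-12-22-24+11 = 115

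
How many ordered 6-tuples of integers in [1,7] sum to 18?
Coefficient of x^18 in (x + x² + ... + x^7)^6. By inclusion-exclusion on dice exceeding 7: Σ_j (-1)^j C(6,j)·C(18-1-7j, 5) = C(6,0)·C(17,5) - C(6,1)·C(10,5) = 1·6188 - 6·252 = 4676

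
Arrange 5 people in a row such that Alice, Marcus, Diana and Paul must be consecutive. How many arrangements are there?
Treat the 4 as one block: (5-4+1)! × 4! = 2 × 24 = 48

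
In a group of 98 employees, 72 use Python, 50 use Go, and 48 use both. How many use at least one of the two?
|A∪B| = |A| + |B| - |A∩B| = 72 + 50 - 48 = 74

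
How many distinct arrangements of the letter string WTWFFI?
6! / (2! × 1! × 1! × 2!) = 180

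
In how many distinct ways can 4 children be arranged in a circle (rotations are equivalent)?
Circular: fix one position, arrange the rest. (4-1)! = 6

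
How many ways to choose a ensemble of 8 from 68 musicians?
C(68,8) = 68!/(8!×60!) = 7392009768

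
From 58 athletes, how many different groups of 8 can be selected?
C(58,8) = 58!/(8!×50!) = 1916797311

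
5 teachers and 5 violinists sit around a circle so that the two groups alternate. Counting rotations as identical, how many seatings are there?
Fix one of the teachers: (5-1)! ways for the remaining teachers, × 5! ways for the violinists = 24 × 120 = 2880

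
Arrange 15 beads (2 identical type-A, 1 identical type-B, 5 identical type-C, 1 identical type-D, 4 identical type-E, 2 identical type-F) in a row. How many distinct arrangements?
15! / (2! × 1! × 5! × 1! × 4! × 2!) = 113513400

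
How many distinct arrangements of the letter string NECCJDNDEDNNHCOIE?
17! / (3! × 1! × 1! × 3! × 1! × 4! × 1! × 3!) = 68612544000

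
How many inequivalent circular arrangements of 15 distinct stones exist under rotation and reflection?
(15-1)!/2 = 87178291200/2 = 43589145600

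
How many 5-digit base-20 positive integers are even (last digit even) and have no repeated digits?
Last∈{0,2,4,6,8,10,12,14,16,18}. Last=0: 93024. Last nonzero: 9×18×P(18,3) = 793152. Total = 886176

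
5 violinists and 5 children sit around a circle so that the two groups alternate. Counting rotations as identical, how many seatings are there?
Fix one of the violinists: (5-1)! ways for the remaining violinists, × 5! ways for the children = 24 × 120 = 2880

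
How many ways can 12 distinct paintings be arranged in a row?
12! = 479001600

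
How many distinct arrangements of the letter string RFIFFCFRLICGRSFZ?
16! / (2! × 1! × 2! × 5! × 3! × 1! × 1! × 1!) = 7264857600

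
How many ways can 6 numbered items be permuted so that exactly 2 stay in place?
Choose the 2 fixed points C(6,2) = 15, derange the rest: !4 = Σ_{j=0}^{4} (-1)^j·4!/j! = 24 - 24 + 12 - 4 + 1 = 9. Product = 15 × 9 = 135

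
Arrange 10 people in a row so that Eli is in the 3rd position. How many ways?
Fix one position: (10-1)! = 362880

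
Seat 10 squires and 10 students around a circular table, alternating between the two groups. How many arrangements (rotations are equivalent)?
Fix one of the squires: (10-1)! ways for the remaining squires, × 10! ways for the students = 362880 × 3628800 = 1316818944000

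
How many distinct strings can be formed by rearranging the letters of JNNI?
4! / (1! × 1! × 2!) = 12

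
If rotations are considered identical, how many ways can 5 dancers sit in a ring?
Circular: fix one position, arrange the rest. (5-1)! = 24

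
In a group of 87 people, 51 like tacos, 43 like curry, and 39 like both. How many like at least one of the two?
|A∪B| = |A| + |B| - |A∩B| = 51 + 43 - 39 = 55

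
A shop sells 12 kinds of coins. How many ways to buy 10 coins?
C(10+12-1, 12-1) = C(21, 11) = 352716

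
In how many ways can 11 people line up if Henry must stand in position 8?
Fix one position: (11-1)! = 3628800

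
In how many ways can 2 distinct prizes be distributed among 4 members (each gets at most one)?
P(4,2) = 4!/(4-2)! = 12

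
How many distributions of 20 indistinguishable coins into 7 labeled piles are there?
C(20+7-1, 7-1) = C(26, 6) = 230230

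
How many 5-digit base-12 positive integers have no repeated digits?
First digit: 11 choices (nonzero). Then descending: 11 × 11 × 10 × 9 × 8 = 87120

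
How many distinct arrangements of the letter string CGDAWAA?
7! / (1! × 1! × 1! × 1! × 3!) = 840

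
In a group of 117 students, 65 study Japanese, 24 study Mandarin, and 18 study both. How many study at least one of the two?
|A∪B| = |A| + |B| - |A∩B| = 65 + 24 - 18 = 71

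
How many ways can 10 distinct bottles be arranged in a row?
10! = 3628800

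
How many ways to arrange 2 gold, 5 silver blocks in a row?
7! / (2! × 5!) = 21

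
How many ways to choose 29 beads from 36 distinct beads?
C(36,29) = 36!/(29!×7!) = 8347680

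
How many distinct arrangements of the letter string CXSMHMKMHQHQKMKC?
16! / (4! × 1! × 2! × 2! × 3! × 3! × 1!) = 6054048000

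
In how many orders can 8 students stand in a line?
8! = 40320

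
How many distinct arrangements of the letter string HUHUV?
5! / (2! × 1! × 2!) = 30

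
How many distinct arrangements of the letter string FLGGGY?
6! / (3! × 1! × 1! × 1!) = 120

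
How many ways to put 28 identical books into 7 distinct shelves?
C(28+7-1, 7-1) = C(34, 6) = 1344904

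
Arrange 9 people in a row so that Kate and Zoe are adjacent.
Treat as block: (9-1)! × 2! = 40320 × 2 = 80640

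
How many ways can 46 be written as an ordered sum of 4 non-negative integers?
C(46+4-1, 4-1) = C(49, 3) = 18424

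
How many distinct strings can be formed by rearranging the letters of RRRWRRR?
7! / (6! × 1!) = 7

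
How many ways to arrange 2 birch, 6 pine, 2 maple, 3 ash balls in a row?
13! / (2! × 6! × 2! × 3!) = 360360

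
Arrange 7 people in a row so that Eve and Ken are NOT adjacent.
Total - adjacent = 7! - (7-1)!×2 = 5040 - 1440 = 3600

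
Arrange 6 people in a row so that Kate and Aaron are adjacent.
Treat as block: (6-1)! × 2! = 120 × 2 = 240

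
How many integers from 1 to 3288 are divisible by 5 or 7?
⌊3288/5⌋ + ⌊3288/7⌋ - ⌊3288/35⌋ = 657 + 469 - 93 = 1033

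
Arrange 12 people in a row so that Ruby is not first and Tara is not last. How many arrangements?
By inclusion-exclusion: 12! - 2×(12-1)! + (12-2)! = 479001600 - 79833600 + 3628800 = 402796800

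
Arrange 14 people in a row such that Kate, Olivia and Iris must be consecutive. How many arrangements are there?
Treat the 3 as one block: (14-3+1)! × 3! = 479001600 × 6 = 2874009600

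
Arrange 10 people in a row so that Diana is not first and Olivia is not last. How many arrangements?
By inclusion-exclusion: 10! - 2×(10-1)! + (10-2)! = 3628800 - 725760 + 40320 = 2943360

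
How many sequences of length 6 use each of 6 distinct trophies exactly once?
6! = 720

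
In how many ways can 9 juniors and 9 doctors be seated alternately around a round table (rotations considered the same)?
Fix one of the juniors: (9-1)! ways for the remaining juniors, × 9! ways for the doctors = 40320 × 362880 = 14631321600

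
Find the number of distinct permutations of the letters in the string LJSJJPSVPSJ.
11! / (3! × 4! × 1! × 2! × 1!) = 138600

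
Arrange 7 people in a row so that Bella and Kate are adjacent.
Treat as block: (7-1)! × 2! = 720 × 2 = 1440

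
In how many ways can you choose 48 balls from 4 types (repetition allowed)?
C(48+4-1, 4-1) = C(51, 3) = 20825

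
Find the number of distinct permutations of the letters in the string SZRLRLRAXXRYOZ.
14! / (1! × 2! × 1! × 1! × 1! × 2! × 2! × 4!) = 454053600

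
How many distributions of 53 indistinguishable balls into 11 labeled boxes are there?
C(53+11-1, 11-1) = C(63, 10) = 127805525001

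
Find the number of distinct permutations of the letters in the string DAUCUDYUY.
9! / (2! × 3! × 1! × 2! × 1!) = 15120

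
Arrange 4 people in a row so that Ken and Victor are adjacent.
Treat as block: (4-1)! × 2! = 6 × 2 = 12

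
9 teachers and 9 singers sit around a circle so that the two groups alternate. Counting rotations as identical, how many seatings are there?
Fix one of the teachers: (9-1)! ways for the remaining teachers, × 9! ways for the singers = 40320 × 362880 = 14631321600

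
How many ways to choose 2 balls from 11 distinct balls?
C(11,2) = 11!/(2!×9!) = 55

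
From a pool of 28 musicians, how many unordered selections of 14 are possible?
C(28,14) = 28!/(14!×14!) = 40116600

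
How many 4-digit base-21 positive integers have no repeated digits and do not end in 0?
Last digit: 20 nonzero choices. First digit: 19 (nonzero, ≠last). Middle 2: P(19,2) = 342. Total = 129960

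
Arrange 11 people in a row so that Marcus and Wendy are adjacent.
Treat as block: (11-1)! × 2! = 3628800 × 2 = 7257600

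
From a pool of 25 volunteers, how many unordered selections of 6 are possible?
C(25,6) = 25!/(6!×19!) = 177100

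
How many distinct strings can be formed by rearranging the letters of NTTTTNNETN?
10! / (5! × 1! × 4!) = 1260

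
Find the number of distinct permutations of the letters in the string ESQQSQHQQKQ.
11! / (1! × 6! × 2! × 1! × 1!) = 27720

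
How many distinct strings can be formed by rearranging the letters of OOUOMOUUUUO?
11! / (1! × 5! × 5!) = 2772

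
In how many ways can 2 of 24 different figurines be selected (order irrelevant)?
C(24,2) = 24!/(2!×22!) = 276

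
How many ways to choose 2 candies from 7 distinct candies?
C(7,2) = 7!/(2!×5!) = 21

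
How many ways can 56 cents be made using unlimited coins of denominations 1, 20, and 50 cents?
Coefficient of x^56 in 1/(1-x^1) · 1/(1-x^20) · 1/(1-x^50). Case on j = number of 50-cent coins (j = 0..1); remainder r = 56 - 50j is made from {1,20} in ⌊r/20⌋+1 ways. r = 56, 6 → 3 + 1 = 4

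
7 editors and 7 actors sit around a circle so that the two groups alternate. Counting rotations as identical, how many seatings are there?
Fix one of the editors: (7-1)! ways for the remaining editors, × 7! ways for the actors = 720 × 5040 = 3628800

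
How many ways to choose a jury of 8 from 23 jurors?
C(23,8) = 23!/(8!×15!) = 490314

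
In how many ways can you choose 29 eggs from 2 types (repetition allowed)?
C(29+2-1, 2-1) = C(30, 1) = 30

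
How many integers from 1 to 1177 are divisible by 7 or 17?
⌊1177/7⌋ + ⌊1177/17⌋ - ⌊1177/119⌋ = 168 + 69 - 9 = 228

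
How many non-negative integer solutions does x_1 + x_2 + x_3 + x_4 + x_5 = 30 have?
C(30+5-1, 5-1) = C(34, 4) = 46376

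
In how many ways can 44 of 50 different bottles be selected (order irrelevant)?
C(50,44) = 50!/(44!×6!) = 15890700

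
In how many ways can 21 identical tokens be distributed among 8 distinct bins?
C(21+8-1, 8-1) = C(28, 7) = 1184040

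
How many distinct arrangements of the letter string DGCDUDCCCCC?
11! / (6! × 1! × 1! × 3!) = 9240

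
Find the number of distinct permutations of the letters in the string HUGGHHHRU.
9! / (2! × 2! × 1! × 4!) = 3780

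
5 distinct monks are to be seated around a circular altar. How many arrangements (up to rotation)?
Circular: fix one position, arrange the rest. (5-1)! = 24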